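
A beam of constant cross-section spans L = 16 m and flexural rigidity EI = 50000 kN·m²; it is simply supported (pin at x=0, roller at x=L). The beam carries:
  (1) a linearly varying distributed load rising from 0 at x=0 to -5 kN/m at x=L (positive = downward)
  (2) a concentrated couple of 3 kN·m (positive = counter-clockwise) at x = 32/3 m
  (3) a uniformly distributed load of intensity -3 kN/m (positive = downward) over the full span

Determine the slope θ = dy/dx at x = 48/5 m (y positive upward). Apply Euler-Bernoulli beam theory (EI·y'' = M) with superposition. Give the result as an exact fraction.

Load 1 — triangular load w₀=-5 kN/m (0→w₀ over full span):
  θ_1 = -w₀(7L⁴-30L²x²+15x⁴)/(360LEI) = -(-5)·(7·16⁴-30·16²·(48/5)²+15·(48/5)⁴)/(360·16·50000) = -7424/3515625 rad
Load 2 — applied couple M₀=3 kN·m at a=32/3 m (b=L-a=16/3):
  θ_2 = (M₀x²/(2L)+C₁)/EI  [x≤a] with C₁=M₀(3b²-L²)/(6L)=-16/3 = (3·(48/5)²/(2·16)+(-16/3))/50000 = 31/468750 rad
Load 3 — uniform load w=-3 kN/m over full span:
  θ_3 = -w(L³-6Lx²+4x³)/(24EI) = -(-3)·(16³-6·16·(48/5)²+4·(48/5)³)/(24·50000) = -1184/390625 rad
Superposition: θ = Σ θ_i = -7139/1406250 rad ≈ -0.005077 rad

θ(48/5) = -7139/1406250 rad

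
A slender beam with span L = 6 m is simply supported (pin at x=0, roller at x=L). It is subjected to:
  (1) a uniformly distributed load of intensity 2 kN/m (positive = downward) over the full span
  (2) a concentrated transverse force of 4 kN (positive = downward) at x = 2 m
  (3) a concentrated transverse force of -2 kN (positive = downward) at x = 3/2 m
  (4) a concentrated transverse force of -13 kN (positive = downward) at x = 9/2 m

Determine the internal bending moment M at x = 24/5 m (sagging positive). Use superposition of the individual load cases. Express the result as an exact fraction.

Load 1 — uniform load w=2 kN/m over full span:
  M_1 = wx(L-x)/2 = 2·(24/5)·(6-(24/5))/2 = 144/25 kN·m
Load 2 — point force P=4 kN at a=2 m (b=L-a=4):
  M_2 = Pa(L-x)/L  [x>a] = 4·2·(6-(24/5))/6 = 8/5 kN·m
Load 3 — point force P=-2 kN at a=3/2 m (b=L-a=9/2):
  M_3 = Pa(L-x)/L  [x>a] = (-2)·(3/2)·(6-(24/5))/6 = -3/5 kN·m
Load 4 — point force P=-13 kN at a=9/2 m (b=L-a=3/2):
  M_4 = Pa(L-x)/L  [x>a] = (-13)·(9/2)·(6-(24/5))/6 = -117/10 kN·m
Superposition: M = Σ M_i = -247/50 kN·m ≈ -4.940000 kN·m

M(24/5) = -247/50 kN·m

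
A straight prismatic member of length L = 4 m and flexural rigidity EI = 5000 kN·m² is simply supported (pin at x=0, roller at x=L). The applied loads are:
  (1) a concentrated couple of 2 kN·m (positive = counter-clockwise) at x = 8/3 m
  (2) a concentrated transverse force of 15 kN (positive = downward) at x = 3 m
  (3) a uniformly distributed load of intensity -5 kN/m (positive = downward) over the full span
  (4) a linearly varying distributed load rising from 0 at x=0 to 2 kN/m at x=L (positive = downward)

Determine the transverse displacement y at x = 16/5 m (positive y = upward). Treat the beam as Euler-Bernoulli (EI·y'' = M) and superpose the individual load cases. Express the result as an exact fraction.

y(16/5) = -596341/1406250000 m

Load 1 — applied couple M₀=2 kN·m at a=8/3 m (b=L-a=4/3):
  y_1 = (M₀x³/(6L)-M₀(x-a)²/2+C₁x)/EI  [x>a] with C₁=M₀(3b²-L²)/(6L)=-8/9 = (2·(16/5)³/(6·4)-2·((16/5)-(8/3))²/2+(-8/9)·(16/5))/5000 = -56/703125 m
Load 2 — point force P=15 kN at a=3 m (b=L-a=1):
  y_2 = -Pa(L-x)(2Lx-a²-x²)/(6LEI)  [x>a] = -15·3·(4-(16/5))·(2·4·(16/5)-3²-(16/5)²)/(6·4·5000) = -477/250000 m
Load 3 — uniform load w=-5 kN/m over full span:
  y_3 = -wx(L³-2Lx²+x³)/(24EI) = -(-5)·(16/5)·(4³-2·4·(16/5)²+(16/5)³)/(24·5000) = 464/234375 m
Load 4 — triangular load w₀=2 kN/m (0→w₀ over full span):
  y_4 = -w₀x(7L⁴-10L²x²+3x⁴)/(360LEI) = -2·(16/5)·(7·4⁴-10·4²·(16/5)²+3·(16/5)⁴)/(360·4·5000) = -4064/9765625 m
Superposition: y = Σ y_i = -596341/1406250000 m ≈ -0.000424 m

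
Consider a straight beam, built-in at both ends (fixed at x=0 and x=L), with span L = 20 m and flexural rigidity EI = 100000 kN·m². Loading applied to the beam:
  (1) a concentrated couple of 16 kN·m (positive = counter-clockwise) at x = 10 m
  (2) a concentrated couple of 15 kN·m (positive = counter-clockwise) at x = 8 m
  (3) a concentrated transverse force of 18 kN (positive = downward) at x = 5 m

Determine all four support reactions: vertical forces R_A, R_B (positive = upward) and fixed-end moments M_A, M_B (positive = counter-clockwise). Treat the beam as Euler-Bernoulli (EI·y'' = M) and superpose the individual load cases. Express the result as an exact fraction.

Load 1 — applied couple M₀=16 kN·m at a=10 m (b=L-a=10):
  R_A = 6M₀ab/L³ = 6·16·10·10/20³ = 6/5 kN
  M_A = M₀b(2a-b)/L² = 16·10·(2·10-10)/20² = 4 kN·m
  R_B = -6M₀ab/L³ = -6·16·10·10/20³ = -6/5 kN
  M_B = M₀a(2b-a)/L² = 16·10·(2·10-10)/20² = 4 kN·m
Load 2 — applied couple M₀=15 kN·m at a=8 m (b=L-a=12):
  R_A = 6M₀ab/L³ = 6·15·8·12/20³ = 27/25 kN
  M_A = M₀b(2a-b)/L² = 15·12·(2·8-12)/20² = 9/5 kN·m
  R_B = -6M₀ab/L³ = -6·15·8·12/20³ = -27/25 kN
  M_B = M₀a(2b-a)/L² = 15·8·(2·12-8)/20² = 24/5 kN·m
Load 3 — point force P=18 kN at a=5 m (b=L-a=15):
  R_A = Pb²(3a+b)/L³ = 18·15²·(3·5+15)/20³ = 243/16 kN
  M_A = Pab²/L² = 18·5·15²/20² = 405/8 kN·m
  R_B = Pa²(a+3b)/L³ = 18·5²·(5+3·15)/20³ = 45/16 kN
  M_B = -Pa²b/L² = -18·5²·15/20² = -135/8 kN·m
Superposition: R_A = 6987/400 kN, M_A = 2257/40 kN·m, R_B = 213/400 kN, M_B = -323/40 kN·m

R_A = 6987/400 kN, M_A = 2257/40 kN·m, R_B = 213/400 kN, M_B = -323/40 kN·m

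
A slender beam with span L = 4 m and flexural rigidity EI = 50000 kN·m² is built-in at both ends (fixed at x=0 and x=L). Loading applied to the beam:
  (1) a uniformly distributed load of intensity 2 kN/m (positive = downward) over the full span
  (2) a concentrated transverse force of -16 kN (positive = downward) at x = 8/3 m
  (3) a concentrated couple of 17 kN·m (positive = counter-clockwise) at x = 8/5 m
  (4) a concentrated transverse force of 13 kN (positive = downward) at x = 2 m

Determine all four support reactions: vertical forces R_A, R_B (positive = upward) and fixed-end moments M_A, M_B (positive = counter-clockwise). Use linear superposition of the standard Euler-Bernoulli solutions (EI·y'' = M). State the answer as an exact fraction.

Load 1 — uniform load w=2 kN/m over full span:
  R_A = wL/2 = 2·4/2 = 4 kN
  M_A = wL²/12 = 2·4²/12 = 8/3 kN·m
  R_B = wL/2 = 2·4/2 = 4 kN
  M_B = -wL²/12 = -2·4²/12 = -8/3 kN·m
Load 2 — point force P=-16 kN at a=8/3 m (b=L-a=4/3):
  R_A = Pb²(3a+b)/L³ = (-16)·(4/3)²·(3·(8/3)+(4/3))/4³ = -112/27 kN
  M_A = Pab²/L² = (-16)·(8/3)·(4/3)²/4² = -128/27 kN·m
  R_B = Pa²(a+3b)/L³ = (-16)·(8/3)²·((8/3)+3·(4/3))/4³ = -320/27 kN
  M_B = -Pa²b/L² = -(-16)·(8/3)²·(4/3)/4² = 256/27 kN·m
Load 3 — applied couple M₀=17 kN·m at a=8/5 m (b=L-a=12/5):
  R_A = 6M₀ab/L³ = 6·17·(8/5)·(12/5)/4³ = 153/25 kN
  M_A = M₀b(2a-b)/L² = 17·(12/5)·(2·(8/5)-(12/5))/4² = 51/25 kN·m
  R_B = -6M₀ab/L³ = -6·17·(8/5)·(12/5)/4³ = -153/25 kN
  M_B = M₀a(2b-a)/L² = 17·(8/5)·(2·(12/5)-(8/5))/4² = 136/25 kN·m
Load 4 — point force P=13 kN at a=2 m (b=L-a=2):
  R_A = Pb²(3a+b)/L³ = 13·2²·(3·2+2)/4³ = 13/2 kN
  M_A = Pab²/L² = 13·2·2²/4² = 13/2 kN·m
  R_B = Pa²(a+3b)/L³ = 13·2²·(2+3·2)/4³ = 13/2 kN
  M_B = -Pa²b/L² = -13·2²·2/4² = -13/2 kN·m
Superposition: R_A = 16837/1350 kN, M_A = 8729/1350 kN·m, R_B = -10087/1350 kN, M_B = 7769/1350 kN·m

R_A = 16837/1350 kN, M_A = 8729/1350 kN·m, R_B = -10087/1350 kN, M_B = 7769/1350 kN·m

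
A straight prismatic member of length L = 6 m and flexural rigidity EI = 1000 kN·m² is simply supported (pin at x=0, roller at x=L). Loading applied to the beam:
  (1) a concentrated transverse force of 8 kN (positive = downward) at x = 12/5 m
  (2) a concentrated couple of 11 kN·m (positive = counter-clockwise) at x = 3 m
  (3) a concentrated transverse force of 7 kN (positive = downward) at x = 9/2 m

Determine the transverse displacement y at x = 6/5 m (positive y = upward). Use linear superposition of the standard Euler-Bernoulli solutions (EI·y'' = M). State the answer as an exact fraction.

Load 1 — point force P=8 kN at a=12/5 m (b=L-a=18/5):
  y_1 = -Pbx(L²-b²-x²)/(6LEI)  [x≤a] = -8·(18/5)·(6/5)·(6²-(18/5)²-(6/5)²)/(6·6·1000) = -324/15625 m
Load 2 — applied couple M₀=11 kN·m at a=3 m (b=L-a=3):
  y_2 = (M₀x³/(6L)+C₁x)/EI  [x≤a] with C₁=M₀(3b²-L²)/(6L)=-11/4 = (11·(6/5)³/(6·6)+(-11/4)·(6/5))/1000 = -693/250000 m
Load 3 — point force P=7 kN at a=9/2 m (b=L-a=3/2):
  y_3 = -Pbx(L²-b²-x²)/(6LEI)  [x≤a] = -7·(3/2)·(6/5)·(6²-(3/2)²-(6/5)²)/(6·6·1000) = -22617/2000000 m
Superposition: y = Σ y_i = -69633/2000000 m ≈ -0.034817 m

y(6/5) = -69633/2000000 m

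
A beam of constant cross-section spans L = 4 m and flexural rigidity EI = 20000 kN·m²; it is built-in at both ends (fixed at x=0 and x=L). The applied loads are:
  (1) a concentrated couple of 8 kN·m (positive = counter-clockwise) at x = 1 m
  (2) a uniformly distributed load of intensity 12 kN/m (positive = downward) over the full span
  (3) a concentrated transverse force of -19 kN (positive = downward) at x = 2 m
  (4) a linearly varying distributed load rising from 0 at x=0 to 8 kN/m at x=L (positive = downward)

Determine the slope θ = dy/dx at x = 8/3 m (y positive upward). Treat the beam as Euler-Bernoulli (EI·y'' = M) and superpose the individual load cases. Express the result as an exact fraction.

Load 1 — applied couple M₀=8 kN·m at a=1 m (b=L-a=3):
  θ_1 = (R_Ax²/2 - M_Ax - M₀(x-a))/EI  [x>a] with R_A=9/4, M_A=-3/2 = ((9/4)·(8/3)²/2 - (-3/2)·(8/3) - 8·((8/3)-1))/20000 = -1/15000 rad
Load 2 — uniform load w=12 kN/m over full span:
  θ_2 = -wx(L-x)(L-2x)/(12EI) = -12·(8/3)·(4-(8/3))·(4-2·(8/3))/(12·20000) = 4/16875 rad
Load 3 — point force P=-19 kN at a=2 m (b=L-a=2):
  θ_3 = Pa²(L-x)(2bL-(3b+a)(L-x))/(2L³EI)  [x>a] = (-19)·2²·(4-(8/3))·(2·2·4-(3·2+2)·(4-(8/3)))/(2·4³·20000) = -19/90000 rad
Load 4 — triangular load w₀=8 kN/m (0→w₀ over full span):
  θ_4 = -w₀(2x(L-x)(L-2x)(x+2L)+x²(L-x)²)/(120LEI) = -8·(2·(8/3)·(4-(8/3))·(4-2·(8/3))·((8/3)+2·4)+(8/3)²·(4-(8/3))²)/(120·4·20000) = 56/759375 rad
Superposition: θ = Σ θ_i = 401/12150000 rad ≈ 0.000033 rad

θ(8/3) = 401/12150000 rad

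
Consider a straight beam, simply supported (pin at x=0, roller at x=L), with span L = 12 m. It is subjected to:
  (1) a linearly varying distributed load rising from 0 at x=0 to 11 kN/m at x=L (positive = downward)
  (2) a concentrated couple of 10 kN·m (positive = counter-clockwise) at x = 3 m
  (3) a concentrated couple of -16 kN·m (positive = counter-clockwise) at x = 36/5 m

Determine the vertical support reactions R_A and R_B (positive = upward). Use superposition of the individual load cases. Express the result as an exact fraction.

Load 1 — triangular load w₀=11 kN/m (0→w₀ over full span):
  R_A = w₀L/6 = 11·12/6 = 22 kN
  R_B = w₀L/3 = 11·12/3 = 44 kN
Load 2 — applied couple M₀=10 kN·m at a=3 m (b=L-a=9):
  R_A = M₀/L = 10/12 = 5/6 kN
  R_B = -M₀/L = -10/12 = -5/6 kN
Load 3 — applied couple M₀=-16 kN·m at a=36/5 m (b=L-a=24/5):
  R_A = M₀/L = (-16)/12 = -4/3 kN
  R_B = -M₀/L = -(-16)/12 = 4/3 kN
Superposition: R_A = 43/2 kN, R_B = 89/2 kN

R_A = 43/2 kN, R_B = 89/2 kN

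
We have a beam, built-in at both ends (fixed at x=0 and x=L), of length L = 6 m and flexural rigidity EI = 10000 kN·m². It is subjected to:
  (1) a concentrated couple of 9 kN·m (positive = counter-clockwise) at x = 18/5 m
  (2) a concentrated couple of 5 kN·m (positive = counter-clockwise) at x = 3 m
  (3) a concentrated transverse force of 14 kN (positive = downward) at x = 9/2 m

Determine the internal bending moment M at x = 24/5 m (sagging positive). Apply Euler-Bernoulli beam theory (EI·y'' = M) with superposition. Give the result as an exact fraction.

Load 1 — applied couple M₀=9 kN·m at a=18/5 m (b=L-a=12/5):
  M_1 = R_Ax - M_A - M₀  [x>a] with R_A=54/25, M_A=72/25 = (54/25)·(24/5) - (72/25) - 9 = -189/125 kN·m
Load 2 — applied couple M₀=5 kN·m at a=3 m (b=L-a=3):
  M_2 = R_Ax - M_A - M₀  [x>a] with R_A=5/4, M_A=5/4 = (5/4)·(24/5) - (5/4) - 5 = -1/4 kN·m
Load 3 — point force P=14 kN at a=9/2 m (b=L-a=3/2):
  M_3 = Pa²(a+3b)(L-x)/L³ - Pa²b/L²  [x>a] = 14·(9/2)²·((9/2)+3·(3/2))·(6-(24/5))/6³ - 14·(9/2)²·(3/2)/6² = 189/80 kN·m
Superposition: M = Σ M_i = 1201/2000 kN·m ≈ 0.600500 kN·m

M(24/5) = 1201/2000 kN·m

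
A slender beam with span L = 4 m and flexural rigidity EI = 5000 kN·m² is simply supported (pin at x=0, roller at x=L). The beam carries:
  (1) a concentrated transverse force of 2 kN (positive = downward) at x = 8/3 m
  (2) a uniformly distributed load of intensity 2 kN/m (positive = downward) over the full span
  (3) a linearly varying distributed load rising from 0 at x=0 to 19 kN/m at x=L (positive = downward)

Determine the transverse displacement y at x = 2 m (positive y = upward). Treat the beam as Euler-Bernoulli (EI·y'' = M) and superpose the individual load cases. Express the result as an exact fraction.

y(2) = -3289/405000 m

Load 1 — point force P=2 kN at a=8/3 m (b=L-a=4/3):
  y_1 = -Pbx(L²-b²-x²)/(6LEI)  [x≤a] = -2·(4/3)·2·(4²-(4/3)²-2²)/(6·4·5000) = -23/50625 m
Load 2 — uniform load w=2 kN/m over full span:
  y_2 = -wx(L³-2Lx²+x³)/(24EI) = -2·2·(4³-2·4·2²+2³)/(24·5000) = -1/750 m
Load 3 — triangular load w₀=19 kN/m (0→w₀ over full span):
  y_3 = -w₀x(7L⁴-10L²x²+3x⁴)/(360LEI) = -19·2·(7·4⁴-10·4²·2²+3·2⁴)/(360·4·5000) = -19/3000 m
Superposition: y = Σ y_i = -3289/405000 m ≈ -0.008121 m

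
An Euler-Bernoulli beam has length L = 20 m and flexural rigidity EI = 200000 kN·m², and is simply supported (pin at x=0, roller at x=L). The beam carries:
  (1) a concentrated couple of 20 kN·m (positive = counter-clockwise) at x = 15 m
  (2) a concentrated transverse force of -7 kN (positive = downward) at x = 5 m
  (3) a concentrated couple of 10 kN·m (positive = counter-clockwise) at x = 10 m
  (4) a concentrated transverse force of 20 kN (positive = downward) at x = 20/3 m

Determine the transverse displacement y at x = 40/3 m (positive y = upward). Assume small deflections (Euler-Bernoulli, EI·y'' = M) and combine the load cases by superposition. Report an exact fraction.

Load 1 — applied couple M₀=20 kN·m at a=15 m (b=L-a=5):
  y_1 = (M₀x³/(6L)+C₁x)/EI  [x≤a] with C₁=M₀(3b²-L²)/(6L)=-325/6 = (20·(40/3)³/(6·20)+(-325/6)·(40/3))/200000 = -53/32400 m
Load 2 — point force P=-7 kN at a=5 m (b=L-a=15):
  y_2 = -Pa(L-x)(2Lx-a²-x²)/(6LEI)  [x>a] = -(-7)·5·(20-(40/3))·(2·20·(40/3)-5²-(40/3)²)/(6·20·200000) = 833/259200 m
Load 3 — applied couple M₀=10 kN·m at a=10 m (b=L-a=10):
  y_3 = (M₀x³/(6L)-M₀(x-a)²/2+C₁x)/EI  [x>a] with C₁=M₀(3b²-L²)/(6L)=-25/3 = (10·(40/3)³/(6·20)-10·((40/3)-10)²/2+(-25/3)·(40/3))/200000 = 1/6480 m
Load 4 — point force P=20 kN at a=20/3 m (b=L-a=40/3):
  y_4 = -Pa(L-x)(2Lx-a²-x²)/(6LEI)  [x>a] = -20·(20/3)·(20-(40/3))·(2·20·(40/3)-(20/3)²-(40/3)²)/(6·20·200000) = -14/1215 m
Superposition: y = Σ y_i = -7613/777600 m ≈ -0.009790 m

y(40/3) = -7613/777600 m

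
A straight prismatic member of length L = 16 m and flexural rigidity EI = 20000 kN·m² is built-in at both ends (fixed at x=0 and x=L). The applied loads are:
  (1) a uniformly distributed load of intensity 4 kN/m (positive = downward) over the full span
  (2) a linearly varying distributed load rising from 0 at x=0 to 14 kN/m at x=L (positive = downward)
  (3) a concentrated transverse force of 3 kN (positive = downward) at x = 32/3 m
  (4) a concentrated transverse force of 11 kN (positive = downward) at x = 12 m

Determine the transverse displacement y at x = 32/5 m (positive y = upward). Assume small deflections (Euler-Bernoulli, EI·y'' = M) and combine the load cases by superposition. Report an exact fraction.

Load 1 — uniform load w=4 kN/m over full span:
  y_1 = -wx²(L-x)²/(24EI) = -4·(32/5)²·(16-(32/5))²/(24·20000) = -12288/390625 m
Load 2 — triangular load w₀=14 kN/m (0→w₀ over full span):
  y_2 = -w₀x²(L-x)²(x+2L)/(120LEI) = -14·(32/5)²·(16-(32/5))²·((32/5)+2·16)/(120·16·20000) = -516096/9765625 m
Load 3 — point force P=3 kN at a=32/3 m (b=L-a=16/3):
  y_3 = -Pb²x²(3aL-(3a+b)x)/(6L³EI)  [x≤a] = -3·(16/3)²·(32/5)²·(3·(32/3)·16-(3·(32/3)+(16/3))·(32/5))/(6·16³·20000) = -4096/2109375 m
Load 4 — point force P=11 kN at a=12 m (b=L-a=4):
  y_4 = -Pb²x²(3aL-(3a+b)x)/(6L³EI)  [x≤a] = -11·4²·(32/5)²·(3·12·16-(3·12+4)·(32/5))/(6·16³·20000) = -44/9375 m
Superposition: y = Σ y_i = -23978492/263671875 m ≈ -0.090941 m

y(32/5) = -23978492/263671875 m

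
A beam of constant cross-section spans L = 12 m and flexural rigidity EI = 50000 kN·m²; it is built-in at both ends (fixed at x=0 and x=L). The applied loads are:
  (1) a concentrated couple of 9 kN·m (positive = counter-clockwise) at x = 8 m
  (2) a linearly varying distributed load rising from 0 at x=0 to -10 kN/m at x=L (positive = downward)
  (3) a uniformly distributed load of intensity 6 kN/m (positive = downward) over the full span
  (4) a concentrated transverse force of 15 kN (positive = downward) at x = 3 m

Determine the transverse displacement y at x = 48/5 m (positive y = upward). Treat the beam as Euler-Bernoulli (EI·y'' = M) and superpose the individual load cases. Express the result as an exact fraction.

y(48/5) = -187821/312500000 m

Load 1 — applied couple M₀=9 kN·m at a=8 m (b=L-a=4):
  y_1 = (R_Ax³/6 - M_Ax²/2 - M₀(x-a)²/2)/EI  [x>a] with R_A=1, M_A=3 = (1·(48/5)³/6 - 3·(48/5)²/2 - 9·((48/5)-8)²/2)/50000 = -18/390625 m
Load 2 — triangular load w₀=-10 kN/m (0→w₀ over full span):
  y_2 = -w₀x²(L-x)²(x+2L)/(120LEI) = -(-10)·(48/5)²·(12-(48/5))²·((48/5)+2·12)/(120·12·50000) = 24192/9765625 m
Load 3 — uniform load w=6 kN/m over full span:
  y_3 = -wx²(L-x)²/(24EI) = -6·(48/5)²·(12-(48/5))²/(24·50000) = -5184/1953125 m
Load 4 — point force P=15 kN at a=3 m (b=L-a=9):
  y_4 = -Pa²(L-x)²(3bL-(3b+a)(L-x))/(6L³EI)  [x>a] = -15·3²·(12-(48/5))²·(3·9·12-(3·9+3)·(12-(48/5)))/(6·12³·50000) = -189/500000 m
Superposition: y = Σ y_i = -187821/312500000 m ≈ -0.000601 m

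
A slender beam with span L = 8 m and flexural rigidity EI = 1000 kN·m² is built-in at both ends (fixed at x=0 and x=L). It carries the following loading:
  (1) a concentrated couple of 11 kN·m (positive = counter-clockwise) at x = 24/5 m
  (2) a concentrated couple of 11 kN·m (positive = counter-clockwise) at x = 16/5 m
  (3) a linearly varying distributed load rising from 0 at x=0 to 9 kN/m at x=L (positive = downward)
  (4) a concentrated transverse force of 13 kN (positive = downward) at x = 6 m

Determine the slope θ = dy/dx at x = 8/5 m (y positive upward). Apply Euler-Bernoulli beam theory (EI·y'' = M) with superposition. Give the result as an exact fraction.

Load 1 — applied couple M₀=11 kN·m at a=24/5 m (b=L-a=16/5):
  θ_1 = (R_Ax²/2 - M_Ax)/EI  [x≤a] with R_A=99/50, M_A=88/25 = ((99/50)·(8/5)²/2 - (88/25)·(8/5))/1000 = -242/78125 rad
Load 2 — applied couple M₀=11 kN·m at a=16/5 m (b=L-a=24/5):
  θ_2 = (R_Ax²/2 - M_Ax)/EI  [x≤a] with R_A=99/50, M_A=33/25 = ((99/50)·(8/5)²/2 - (33/25)·(8/5))/1000 = 33/78125 rad
Load 3 — triangular load w₀=9 kN/m (0→w₀ over full span):
  θ_3 = -w₀(2x(L-x)(L-2x)(x+2L)+x²(L-x)²)/(120LEI) = -9·(2·(8/5)·(8-(8/5))·(8-2·(8/5))·((8/5)+2·8)+(8/5)²·(8-(8/5))²)/(120·8·1000) = -1344/78125 rad
Load 4 — point force P=13 kN at a=6 m (b=L-a=2):
  θ_4 = -Pb²x(2aL-(3a+b)x)/(2L³EI)  [x≤a] = -13·2²·(8/5)·(2·6·8-(3·6+2)·(8/5))/(2·8³·1000) = -13/2500 rad
Superposition: θ = Σ θ_i = -7837/312500 rad ≈ -0.025078 rad

θ(8/5) = -7837/312500 rad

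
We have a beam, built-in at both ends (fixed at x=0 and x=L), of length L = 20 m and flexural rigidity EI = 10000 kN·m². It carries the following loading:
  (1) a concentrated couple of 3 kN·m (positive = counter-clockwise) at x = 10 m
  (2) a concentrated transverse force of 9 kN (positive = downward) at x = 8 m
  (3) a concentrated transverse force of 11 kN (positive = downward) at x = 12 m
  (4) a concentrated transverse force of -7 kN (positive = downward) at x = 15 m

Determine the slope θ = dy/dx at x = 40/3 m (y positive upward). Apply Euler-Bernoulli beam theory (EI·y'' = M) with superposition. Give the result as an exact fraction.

Load 1 — applied couple M₀=3 kN·m at a=10 m (b=L-a=10):
  θ_1 = (R_Ax²/2 - M_Ax - M₀(x-a))/EI  [x>a] with R_A=9/40, M_A=3/4 = ((9/40)·(40/3)²/2 - (3/4)·(40/3) - 3·((40/3)-10))/10000 = 0 rad
Load 2 — point force P=9 kN at a=8 m (b=L-a=12):
  θ_2 = Pa²(L-x)(2bL-(3b+a)(L-x))/(2L³EI)  [x>a] = 9·8²·(20-(40/3))·(2·12·20-(3·12+8)·(20-(40/3)))/(2·20³·10000) = 14/3125 rad
Load 3 — point force P=11 kN at a=12 m (b=L-a=8):
  θ_3 = Pa²(L-x)(2bL-(3b+a)(L-x))/(2L³EI)  [x>a] = 11·12²·(20-(40/3))·(2·8·20-(3·8+12)·(20-(40/3)))/(2·20³·10000) = 33/6250 rad
Load 4 — point force P=-7 kN at a=15 m (b=L-a=5):
  θ_4 = -Pb²x(2aL-(3a+b)x)/(2L³EI)  [x≤a] = -(-7)·5²·(40/3)·(2·15·20-(3·15+5)·(40/3))/(2·20³·10000) = -7/7200 rad
Superposition: θ = Σ θ_i = 7909/900000 rad ≈ 0.008788 rad

θ(40/3) = 7909/900000 rad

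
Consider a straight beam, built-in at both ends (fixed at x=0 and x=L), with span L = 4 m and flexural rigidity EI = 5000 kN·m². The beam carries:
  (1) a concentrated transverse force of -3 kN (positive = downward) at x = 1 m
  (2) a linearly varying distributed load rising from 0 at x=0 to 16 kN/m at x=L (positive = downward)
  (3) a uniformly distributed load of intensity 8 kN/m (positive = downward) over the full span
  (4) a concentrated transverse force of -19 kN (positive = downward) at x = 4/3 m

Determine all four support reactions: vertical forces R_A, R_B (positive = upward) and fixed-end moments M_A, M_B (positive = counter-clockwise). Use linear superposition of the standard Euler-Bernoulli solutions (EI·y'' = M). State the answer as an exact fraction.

Load 1 — point force P=-3 kN at a=1 m (b=L-a=3):
  R_A = Pb²(3a+b)/L³ = (-3)·3²·(3·1+3)/4³ = -81/32 kN
  M_A = Pab²/L² = (-3)·1·3²/4² = -27/16 kN·m
  R_B = Pa²(a+3b)/L³ = (-3)·1²·(1+3·3)/4³ = -15/32 kN
  M_B = -Pa²b/L² = -(-3)·1²·3/4² = 9/16 kN·m
Load 2 — triangular load w₀=16 kN/m (0→w₀ over full span):
  R_A = 3w₀L/20 = 3·16·4/20 = 48/5 kN
  M_A = w₀L²/30 = 16·4²/30 = 128/15 kN·m
  R_B = 7w₀L/20 = 7·16·4/20 = 112/5 kN
  M_B = -w₀L²/20 = -16·4²/20 = -64/5 kN·m
Load 3 — uniform load w=8 kN/m over full span:
  R_A = wL/2 = 8·4/2 = 16 kN
  M_A = wL²/12 = 8·4²/12 = 32/3 kN·m
  R_B = wL/2 = 8·4/2 = 16 kN
  M_B = -wL²/12 = -8·4²/12 = -32/3 kN·m
Load 4 — point force P=-19 kN at a=4/3 m (b=L-a=8/3):
  R_A = Pb²(3a+b)/L³ = (-19)·(8/3)²·(3·(4/3)+(8/3))/4³ = -380/27 kN
  M_A = Pab²/L² = (-19)·(4/3)·(8/3)²/4² = -304/27 kN·m
  R_B = Pa²(a+3b)/L³ = (-19)·(4/3)²·((4/3)+3·(8/3))/4³ = -133/27 kN
  M_B = -Pa²b/L² = -(-19)·(4/3)²·(8/3)/4² = 152/27 kN·m
Superposition: R_A = 38857/4320 kN, M_A = 13507/2160 kN·m, R_B = 142583/4320 kN, M_B = -37313/2160 kN·m

R_A = 38857/4320 kN, M_A = 13507/2160 kN·m, R_B = 142583/4320 kN, M_B = -37313/2160 kN·m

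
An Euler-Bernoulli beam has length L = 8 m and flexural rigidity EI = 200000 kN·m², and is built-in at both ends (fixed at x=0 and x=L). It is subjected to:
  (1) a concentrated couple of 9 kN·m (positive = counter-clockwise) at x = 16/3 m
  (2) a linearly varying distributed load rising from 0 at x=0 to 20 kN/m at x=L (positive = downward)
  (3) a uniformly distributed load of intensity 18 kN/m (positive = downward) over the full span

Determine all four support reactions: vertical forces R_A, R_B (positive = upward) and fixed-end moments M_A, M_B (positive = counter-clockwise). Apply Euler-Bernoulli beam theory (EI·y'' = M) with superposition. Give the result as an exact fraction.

Load 1 — applied couple M₀=9 kN·m at a=16/3 m (b=L-a=8/3):
  R_A = 6M₀ab/L³ = 6·9·(16/3)·(8/3)/8³ = 3/2 kN
  M_A = M₀b(2a-b)/L² = 9·(8/3)·(2·(16/3)-(8/3))/8² = 3 kN·m
  R_B = -6M₀ab/L³ = -6·9·(16/3)·(8/3)/8³ = -3/2 kN
  M_B = M₀a(2b-a)/L² = 9·(16/3)·(2·(8/3)-(16/3))/8² = 0 kN·m
Load 2 — triangular load w₀=20 kN/m (0→w₀ over full span):
  R_A = 3w₀L/20 = 3·20·8/20 = 24 kN
  M_A = w₀L²/30 = 20·8²/30 = 128/3 kN·m
  R_B = 7w₀L/20 = 7·20·8/20 = 56 kN
  M_B = -w₀L²/20 = -20·8²/20 = -64 kN·m
Load 3 — uniform load w=18 kN/m over full span:
  R_A = wL/2 = 18·8/2 = 72 kN
  M_A = wL²/12 = 18·8²/12 = 96 kN·m
  R_B = wL/2 = 18·8/2 = 72 kN
  M_B = -wL²/12 = -18·8²/12 = -96 kN·m
Superposition: R_A = 195/2 kN, M_A = 425/3 kN·m, R_B = 253/2 kN, M_B = -160 kN·m

R_A = 195/2 kN, M_A = 425/3 kN·m, R_B = 253/2 kN, M_B = -160 kN·m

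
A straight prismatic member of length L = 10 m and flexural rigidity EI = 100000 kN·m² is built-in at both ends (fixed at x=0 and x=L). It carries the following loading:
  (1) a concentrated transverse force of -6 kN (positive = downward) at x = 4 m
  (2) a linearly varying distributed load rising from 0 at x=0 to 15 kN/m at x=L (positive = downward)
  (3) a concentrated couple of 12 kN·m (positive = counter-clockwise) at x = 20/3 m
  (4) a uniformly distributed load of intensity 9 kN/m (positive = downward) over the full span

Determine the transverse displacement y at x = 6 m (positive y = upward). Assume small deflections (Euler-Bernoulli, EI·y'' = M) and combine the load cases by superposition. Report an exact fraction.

Load 1 — point force P=-6 kN at a=4 m (b=L-a=6):
  y_1 = -Pa²(L-x)²(3bL-(3b+a)(L-x))/(6L³EI)  [x>a] = -(-6)·4²·(10-6)²·(3·6·10-(3·6+4)·(10-6))/(6·10³·100000) = 92/390625 m
Load 2 — triangular load w₀=15 kN/m (0→w₀ over full span):
  y_2 = -w₀x²(L-x)²(x+2L)/(120LEI) = -15·6²·(10-6)²·(6+2·10)/(120·10·100000) = -117/62500 m
Load 3 — applied couple M₀=12 kN·m at a=20/3 m (b=L-a=10/3):
  y_3 = (R_Ax³/6 - M_Ax²/2)/EI  [x≤a] with R_A=8/5, M_A=4 = ((8/5)·6³/6 - 4·6²/2)/100000 = -9/62500 m
Load 4 — uniform load w=9 kN/m over full span:
  y_4 = -wx²(L-x)²/(24EI) = -9·6²·(10-6)²/(24·100000) = -27/12500 m
Superposition: y = Σ y_i = -6157/1562500 m ≈ -0.003940 m

y(6) = -6157/1562500 m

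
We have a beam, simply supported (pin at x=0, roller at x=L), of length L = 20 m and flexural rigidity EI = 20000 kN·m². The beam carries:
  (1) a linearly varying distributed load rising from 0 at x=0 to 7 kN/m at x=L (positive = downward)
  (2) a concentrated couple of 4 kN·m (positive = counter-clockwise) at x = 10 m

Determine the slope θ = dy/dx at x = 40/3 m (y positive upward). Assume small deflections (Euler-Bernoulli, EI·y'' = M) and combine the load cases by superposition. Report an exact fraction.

θ(40/3) = 12767/486000 rad

Load 1 — triangular load w₀=7 kN/m (0→w₀ over full span):
  θ_1 = -w₀(7L⁴-30L²x²+15x⁴)/(360LEI) = -7·(7·20⁴-30·20²·(40/3)²+15·(40/3)⁴)/(360·20·20000) = 637/24300 rad
Load 2 — applied couple M₀=4 kN·m at a=10 m (b=L-a=10):
  θ_2 = (M₀x²/(2L)-M₀(x-a)+C₁)/EI  [x>a] with C₁=M₀(3b²-L²)/(6L)=-10/3 = (4·(40/3)²/(2·20)-4·((40/3)-10)+(-10/3))/20000 = 1/18000 rad
Superposition: θ = Σ θ_i = 12767/486000 rad ≈ 0.026270 rad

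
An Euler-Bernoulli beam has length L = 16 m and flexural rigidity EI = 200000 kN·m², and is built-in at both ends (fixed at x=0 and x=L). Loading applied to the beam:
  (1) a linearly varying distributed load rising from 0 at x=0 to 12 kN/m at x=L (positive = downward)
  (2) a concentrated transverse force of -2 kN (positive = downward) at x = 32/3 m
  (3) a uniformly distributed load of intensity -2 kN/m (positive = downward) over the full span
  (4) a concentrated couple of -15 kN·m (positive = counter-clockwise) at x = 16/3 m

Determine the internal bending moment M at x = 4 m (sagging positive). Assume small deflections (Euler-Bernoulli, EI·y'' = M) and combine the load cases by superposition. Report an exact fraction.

M(4) = -707/135 kN·m

Load 1 — triangular load w₀=12 kN/m (0→w₀ over full span):
  M_1 = 3w₀Lx/20 - w₀L²/30 - w₀x³/(6L) = 3·12·16·4/20 - 12·16²/30 - 12·4³/(6·16) = 24/5 kN·m
Load 2 — point force P=-2 kN at a=32/3 m (b=L-a=16/3):
  M_2 = Pb²(3a+b)x/L³ - Pab²/L²  [x≤a] = (-2)·(16/3)²·(3·(32/3)+(16/3))·4/16³ - (-2)·(32/3)·(16/3)²/16² = 8/27 kN·m
Load 3 — uniform load w=-2 kN/m over full span:
  M_3 = wLx/2 - wL²/12 - wx²/2 = (-2)·16·4/2 - (-2)·16²/12 - (-2)·4²/2 = -16/3 kN·m
Load 4 — applied couple M₀=-15 kN·m at a=16/3 m (b=L-a=32/3):
  M_4 = R_Ax - M_A  [x≤a] with R_A=-5/4, M_A=0 = (-5/4)·4 - 0 = -5 kN·m
Superposition: M = Σ M_i = -707/135 kN·m ≈ -5.237037 kN·m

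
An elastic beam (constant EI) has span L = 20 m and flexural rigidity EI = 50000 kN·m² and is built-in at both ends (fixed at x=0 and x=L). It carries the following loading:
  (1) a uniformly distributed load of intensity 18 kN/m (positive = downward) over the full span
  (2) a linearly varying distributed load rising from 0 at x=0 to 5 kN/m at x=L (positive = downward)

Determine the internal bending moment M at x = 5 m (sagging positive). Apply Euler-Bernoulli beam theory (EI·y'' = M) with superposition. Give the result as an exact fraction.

Load 1 — uniform load w=18 kN/m over full span:
  M_1 = wLx/2 - wL²/12 - wx²/2 = 18·20·5/2 - 18·20²/12 - 18·5²/2 = 75 kN·m
Load 2 — triangular load w₀=5 kN/m (0→w₀ over full span):
  M_2 = 3w₀Lx/20 - w₀L²/30 - w₀x³/(6L) = 3·5·20·5/20 - 5·20²/30 - 5·5³/(6·20) = 25/8 kN·m
Superposition: M = Σ M_i = 625/8 kN·m ≈ 78.125000 kN·m

M(5) = 625/8 kN·m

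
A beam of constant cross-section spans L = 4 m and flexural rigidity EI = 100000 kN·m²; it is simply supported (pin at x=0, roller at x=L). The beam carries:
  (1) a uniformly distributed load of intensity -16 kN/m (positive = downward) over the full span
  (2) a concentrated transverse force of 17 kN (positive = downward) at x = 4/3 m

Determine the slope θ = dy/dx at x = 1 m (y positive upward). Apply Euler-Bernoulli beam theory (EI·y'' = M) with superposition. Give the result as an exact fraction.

θ(1) = 59/324000 rad

Load 1 — uniform load w=-16 kN/m over full span:
  θ_1 = -w(L³-6Lx²+4x³)/(24EI) = -(-16)·(4³-6·4·1²+4·1³)/(24·100000) = 11/37500 rad
Load 2 — point force P=17 kN at a=4/3 m (b=L-a=8/3):
  θ_2 = -Pb(L²-b²-3x²)/(6LEI)  [x≤a] = -17·(8/3)·(4²-(8/3)²-3·1²)/(6·4·100000) = -901/8100000 rad
Superposition: θ = Σ θ_i = 59/324000 rad ≈ 0.000182 rad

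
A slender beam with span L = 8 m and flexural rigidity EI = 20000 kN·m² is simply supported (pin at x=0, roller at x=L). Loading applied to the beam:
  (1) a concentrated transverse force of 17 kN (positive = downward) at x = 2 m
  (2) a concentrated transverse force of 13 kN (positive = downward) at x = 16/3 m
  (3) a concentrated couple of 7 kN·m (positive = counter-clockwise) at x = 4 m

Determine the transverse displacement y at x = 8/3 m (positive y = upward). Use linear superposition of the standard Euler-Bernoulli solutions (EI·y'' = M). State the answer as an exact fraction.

y(8/3) = -3319/303750 m

Load 1 — point force P=17 kN at a=2 m (b=L-a=6):
  y_1 = -Pa(L-x)(2Lx-a²-x²)/(6LEI)  [x>a] = -17·2·(8-(8/3))·(2·8·(8/3)-2²-(8/3)²)/(6·8·20000) = -1207/202500 m
Load 2 — point force P=13 kN at a=16/3 m (b=L-a=8/3):
  y_2 = -Pbx(L²-b²-x²)/(6LEI)  [x≤a] = -13·(8/3)·(8/3)·(8²-(8/3)²-(8/3)²)/(6·8·20000) = -728/151875 m
Load 3 — applied couple M₀=7 kN·m at a=4 m (b=L-a=4):
  y_3 = (M₀x³/(6L)+C₁x)/EI  [x≤a] with C₁=M₀(3b²-L²)/(6L)=-7/3 = (7·(8/3)³/(6·8)+(-7/3)·(8/3))/20000 = -7/40500 m
Superposition: y = Σ y_i = -3319/303750 m ≈ -0.010927 m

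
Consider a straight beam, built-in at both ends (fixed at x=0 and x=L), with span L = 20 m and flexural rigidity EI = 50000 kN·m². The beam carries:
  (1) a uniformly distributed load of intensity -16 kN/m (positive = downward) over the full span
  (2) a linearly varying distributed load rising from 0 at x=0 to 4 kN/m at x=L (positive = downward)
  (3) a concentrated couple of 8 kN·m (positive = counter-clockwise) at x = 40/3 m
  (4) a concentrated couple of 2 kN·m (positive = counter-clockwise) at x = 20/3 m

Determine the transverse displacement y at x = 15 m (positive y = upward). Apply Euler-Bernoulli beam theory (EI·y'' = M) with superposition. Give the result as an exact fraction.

y(15) = 9299/144000 m

Load 1 — uniform load w=-16 kN/m over full span:
  y_1 = -wx²(L-x)²/(24EI) = -(-16)·15²·(20-15)²/(24·50000) = 3/40 m
Load 2 — triangular load w₀=4 kN/m (0→w₀ over full span):
  y_2 = -w₀x²(L-x)²(x+2L)/(120LEI) = -4·15²·(20-15)²·(15+2·20)/(120·20·50000) = -33/3200 m
Load 3 — applied couple M₀=8 kN·m at a=40/3 m (b=L-a=20/3):
  y_3 = (R_Ax³/6 - M_Ax²/2 - M₀(x-a)²/2)/EI  [x>a] with R_A=8/15, M_A=8/3 = ((8/15)·15³/6 - (8/3)·15²/2 - 8·(15-(40/3))²/2)/50000 = -1/4500 m
Load 4 — applied couple M₀=2 kN·m at a=20/3 m (b=L-a=40/3):
  y_4 = (R_Ax³/6 - M_Ax²/2 - M₀(x-a)²/2)/EI  [x>a] with R_A=2/15, M_A=0 = ((2/15)·15³/6 - 0·15²/2 - 2·(15-(20/3))²/2)/50000 = 1/9000 m
Superposition: y = Σ y_i = 9299/144000 m ≈ 0.064576 m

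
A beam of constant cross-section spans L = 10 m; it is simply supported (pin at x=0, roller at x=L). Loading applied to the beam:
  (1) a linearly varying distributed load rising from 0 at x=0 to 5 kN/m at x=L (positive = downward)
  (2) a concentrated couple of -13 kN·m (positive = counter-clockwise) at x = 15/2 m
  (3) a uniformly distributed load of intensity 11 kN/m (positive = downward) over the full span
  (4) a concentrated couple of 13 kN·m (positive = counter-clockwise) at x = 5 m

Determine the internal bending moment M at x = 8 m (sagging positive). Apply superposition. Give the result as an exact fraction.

M(8) = 112 kN·m

Load 1 — triangular load w₀=5 kN/m (0→w₀ over full span):
  M_1 = w₀Lx/6 - w₀x³/(6L) = 5·10·8/6 - 5·8³/(6·10) = 24 kN·m
Load 2 — applied couple M₀=-13 kN·m at a=15/2 m (b=L-a=5/2):
  M_2 = M₀x/L - M₀  [x>a] = (-13)·8/10 - (-13) = 13/5 kN·m
Load 3 — uniform load w=11 kN/m over full span:
  M_3 = wx(L-x)/2 = 11·8·(10-8)/2 = 88 kN·m
Load 4 — applied couple M₀=13 kN·m at a=5 m (b=L-a=5):
  M_4 = M₀x/L - M₀  [x>a] = 13·8/10 - 13 = -13/5 kN·m
Superposition: M = Σ M_i = 112 kN·m ≈ 112.000000 kN·m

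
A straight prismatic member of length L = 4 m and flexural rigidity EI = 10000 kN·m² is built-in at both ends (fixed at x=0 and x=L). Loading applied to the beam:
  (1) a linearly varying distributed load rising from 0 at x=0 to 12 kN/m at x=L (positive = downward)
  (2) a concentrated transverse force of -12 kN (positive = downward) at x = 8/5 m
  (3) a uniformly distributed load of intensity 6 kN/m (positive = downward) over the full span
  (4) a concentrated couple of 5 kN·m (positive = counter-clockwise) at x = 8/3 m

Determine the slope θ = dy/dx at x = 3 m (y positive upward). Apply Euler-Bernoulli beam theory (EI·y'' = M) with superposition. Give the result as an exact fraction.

θ(3) = 13237/30000000 rad

Load 1 — triangular load w₀=12 kN/m (0→w₀ over full span):
  θ_1 = -w₀(2x(L-x)(L-2x)(x+2L)+x²(L-x)²)/(120LEI) = -12·(2·3·(4-3)·(4-2·3)·(3+2·4)+3²·(4-3)²)/(120·4·10000) = 123/400000 rad
Load 2 — point force P=-12 kN at a=8/5 m (b=L-a=12/5):
  θ_2 = Pa²(L-x)(2bL-(3b+a)(L-x))/(2L³EI)  [x>a] = (-12)·(8/5)²·(4-3)·(2·(12/5)·4-(3·(12/5)+(8/5))·(4-3))/(2·4³·10000) = -39/156250 rad
Load 3 — uniform load w=6 kN/m over full span:
  θ_3 = -wx(L-x)(L-2x)/(12EI) = -6·3·(4-3)·(4-2·3)/(12·10000) = 3/10000 rad
Load 4 — applied couple M₀=5 kN·m at a=8/3 m (b=L-a=4/3):
  θ_4 = (R_Ax²/2 - M_Ax - M₀(x-a))/EI  [x>a] with R_A=5/3, M_A=5/3 = ((5/3)·3²/2 - (5/3)·3 - 5·(3-(8/3)))/10000 = 1/12000 rad
Superposition: θ = Σ θ_i = 13237/30000000 rad ≈ 0.000441 rad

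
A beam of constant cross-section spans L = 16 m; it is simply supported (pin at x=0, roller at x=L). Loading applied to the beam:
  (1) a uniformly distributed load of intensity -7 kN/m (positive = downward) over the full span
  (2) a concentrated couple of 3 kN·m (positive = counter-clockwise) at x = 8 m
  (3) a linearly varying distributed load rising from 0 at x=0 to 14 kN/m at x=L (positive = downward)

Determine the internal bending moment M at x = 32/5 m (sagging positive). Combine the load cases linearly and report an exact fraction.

Load 1 — uniform load w=-7 kN/m over full span:
  M_1 = wx(L-x)/2 = (-7)·(32/5)·(16-(32/5))/2 = -5376/25 kN·m
Load 2 — applied couple M₀=3 kN·m at a=8 m (b=L-a=8):
  M_2 = M₀x/L  [x≤a] = 3·(32/5)/16 = 6/5 kN·m
Load 3 — triangular load w₀=14 kN/m (0→w₀ over full span):
  M_3 = w₀Lx/6 - w₀x³/(6L) = 14·16·(32/5)/6 - 14·(32/5)³/(6·16) = 25088/125 kN·m
Superposition: M = Σ M_i = -1642/125 kN·m ≈ -13.136000 kN·m

M(32/5) = -1642/125 kN·m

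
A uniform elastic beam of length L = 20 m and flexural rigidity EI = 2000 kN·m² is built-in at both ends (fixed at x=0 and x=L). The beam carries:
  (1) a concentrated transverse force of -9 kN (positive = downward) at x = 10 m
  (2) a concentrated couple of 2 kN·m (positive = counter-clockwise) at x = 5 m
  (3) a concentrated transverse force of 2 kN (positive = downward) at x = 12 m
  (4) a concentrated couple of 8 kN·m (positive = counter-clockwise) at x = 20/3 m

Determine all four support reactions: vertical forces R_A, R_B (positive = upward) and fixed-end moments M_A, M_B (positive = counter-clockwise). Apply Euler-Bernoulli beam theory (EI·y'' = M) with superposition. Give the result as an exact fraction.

R_A = -18901/6000 kN, M_A = -3807/200 kN·m, R_B = -23099/6000 kN, M_B = 12019/600 kN·m

Load 1 — point force P=-9 kN at a=10 m (b=L-a=10):
  R_A = Pb²(3a+b)/L³ = (-9)·10²·(3·10+10)/20³ = -9/2 kN
  M_A = Pab²/L² = (-9)·10·10²/20² = -45/2 kN·m
  R_B = Pa²(a+3b)/L³ = (-9)·10²·(10+3·10)/20³ = -9/2 kN
  M_B = -Pa²b/L² = -(-9)·10²·10/20² = 45/2 kN·m
Load 2 — applied couple M₀=2 kN·m at a=5 m (b=L-a=15):
  R_A = 6M₀ab/L³ = 6·2·5·15/20³ = 9/80 kN
  M_A = M₀b(2a-b)/L² = 2·15·(2·5-15)/20² = -3/8 kN·m
  R_B = -6M₀ab/L³ = -6·2·5·15/20³ = -9/80 kN
  M_B = M₀a(2b-a)/L² = 2·5·(2·15-5)/20² = 5/8 kN·m
Load 3 — point force P=2 kN at a=12 m (b=L-a=8):
  R_A = Pb²(3a+b)/L³ = 2·8²·(3·12+8)/20³ = 88/125 kN
  M_A = Pab²/L² = 2·12·8²/20² = 96/25 kN·m
  R_B = Pa²(a+3b)/L³ = 2·12²·(12+3·8)/20³ = 162/125 kN
  M_B = -Pa²b/L² = -2·12²·8/20² = -144/25 kN·m
Load 4 — applied couple M₀=8 kN·m at a=20/3 m (b=L-a=40/3):
  R_A = 6M₀ab/L³ = 6·8·(20/3)·(40/3)/20³ = 8/15 kN
  M_A = M₀b(2a-b)/L² = 8·(40/3)·(2·(20/3)-(40/3))/20² = 0 kN·m
  R_B = -6M₀ab/L³ = -6·8·(20/3)·(40/3)/20³ = -8/15 kN
  M_B = M₀a(2b-a)/L² = 8·(20/3)·(2·(40/3)-(20/3))/20² = 8/3 kN·m
Superposition: R_A = -18901/6000 kN, M_A = -3807/200 kN·m, R_B = -23099/6000 kN, M_B = 12019/600 kN·m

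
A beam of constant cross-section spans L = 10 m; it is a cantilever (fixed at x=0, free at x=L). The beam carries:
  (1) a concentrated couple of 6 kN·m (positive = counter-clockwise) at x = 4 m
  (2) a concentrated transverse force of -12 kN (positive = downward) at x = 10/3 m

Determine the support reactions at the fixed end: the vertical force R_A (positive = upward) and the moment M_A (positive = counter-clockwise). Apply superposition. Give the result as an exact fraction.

Load 1 — applied couple M₀=6 kN·m at a=4 m (b=L-a=6):
  R_A = 0 kN
  M_A = -M₀ = -6 kN·m
Load 2 — point force P=-12 kN at a=10/3 m (b=L-a=20/3):
  R_A = P = (-12) = -12 kN
  M_A = Pa = (-12)·(10/3) = -40 kN·m
Superposition: R_A = -12 kN, M_A = -46 kN·m

R_A = -12 kN, M_A = -46 kN·m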